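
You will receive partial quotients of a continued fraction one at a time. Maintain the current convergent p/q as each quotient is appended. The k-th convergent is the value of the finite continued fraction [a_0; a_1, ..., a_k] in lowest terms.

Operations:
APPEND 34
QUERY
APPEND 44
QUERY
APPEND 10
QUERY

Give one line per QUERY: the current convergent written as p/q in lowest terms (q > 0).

34/1
1497/44
15004/441

APPEND 34: p_0 = 34·1 + 0 = 34, q_0 = 34·0 + 1 = 1 → 34/1
APPEND 44: p_1 = 44·34 + 1 = 1497, q_1 = 44·1 + 0 = 44 → 1497/44
APPEND 10: p_2 = 10·1497 + 34 = 15004, q_2 = 10·44 + 1 = 441 → 15004/441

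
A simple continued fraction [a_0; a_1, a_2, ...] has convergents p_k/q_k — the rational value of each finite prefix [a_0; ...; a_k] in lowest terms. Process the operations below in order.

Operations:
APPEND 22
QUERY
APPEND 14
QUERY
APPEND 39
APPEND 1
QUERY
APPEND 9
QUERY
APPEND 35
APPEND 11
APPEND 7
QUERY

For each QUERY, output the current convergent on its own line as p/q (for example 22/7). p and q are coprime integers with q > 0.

APPEND 22: p_0 = 22·1 + 0 = 22, q_0 = 22·0 + 1 = 1 → 22/1
APPEND 14: p_1 = 14·22 + 1 = 309, q_1 = 14·1 + 0 = 14 → 309/14
APPEND 39: p_2 = 39·309 + 22 = 12073, q_2 = 39·14 + 1 = 547 → 12073/547
APPEND 1: p_3 = 1·12073 + 309 = 12382, q_3 = 1·547 + 14 = 561 → 12382/561
APPEND 9: p_4 = 9·12382 + 12073 = 123511, q_4 = 9·561 + 547 = 5596 → 123511/5596
APPEND 35: p_5 = 35·123511 + 12382 = 4335267, q_5 = 35·5596 + 561 = 196421 → 4335267/196421
APPEND 11: p_6 = 11·4335267 + 123511 = 47811448, q_6 = 11·196421 + 5596 = 2166227 → 47811448/2166227
APPEND 7: p_7 = 7·47811448 + 4335267 = 339015403, q_7 = 7·2166227 + 196421 = 15360010 → 339015403/15360010

22/1
309/14
12382/561
123511/5596
339015403/15360010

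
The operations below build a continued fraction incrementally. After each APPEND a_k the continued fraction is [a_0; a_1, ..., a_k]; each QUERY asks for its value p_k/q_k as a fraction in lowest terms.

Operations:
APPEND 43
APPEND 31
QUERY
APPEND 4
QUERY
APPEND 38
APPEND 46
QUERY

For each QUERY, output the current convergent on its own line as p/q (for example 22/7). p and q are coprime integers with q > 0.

1334/31
5379/125
9469235/220051

APPEND 43: p_0 = 43·1 + 0 = 43, q_0 = 43·0 + 1 = 1 → 43/1
APPEND 31: p_1 = 31·43 + 1 = 1334, q_1 = 31·1 + 0 = 31 → 1334/31
APPEND 4: p_2 = 4·1334 + 43 = 5379, q_2 = 4·31 + 1 = 125 → 5379/125
APPEND 38: p_3 = 38·5379 + 1334 = 205736, q_3 = 38·125 + 31 = 4781 → 205736/4781
APPEND 46: p_4 = 46·205736 + 5379 = 9469235, q_4 = 46·4781 + 125 = 220051 → 9469235/220051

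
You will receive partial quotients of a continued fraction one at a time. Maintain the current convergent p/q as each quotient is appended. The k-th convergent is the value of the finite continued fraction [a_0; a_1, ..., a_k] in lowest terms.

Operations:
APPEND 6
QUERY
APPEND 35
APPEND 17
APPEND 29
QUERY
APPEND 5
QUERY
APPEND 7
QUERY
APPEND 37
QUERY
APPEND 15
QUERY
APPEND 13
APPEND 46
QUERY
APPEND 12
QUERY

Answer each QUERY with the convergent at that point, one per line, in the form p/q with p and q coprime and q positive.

APPEND 6: p_0 = 6·1 + 0 = 6, q_0 = 6·0 + 1 = 1 → 6/1
APPEND 35: p_1 = 35·6 + 1 = 211, q_1 = 35·1 + 0 = 35 → 211/35
APPEND 17: p_2 = 17·211 + 6 = 3593, q_2 = 17·35 + 1 = 596 → 3593/596
APPEND 29: p_3 = 29·3593 + 211 = 104408, q_3 = 29·596 + 35 = 17319 → 104408/17319
APPEND 5: p_4 = 5·104408 + 3593 = 525633, q_4 = 5·17319 + 596 = 87191 → 525633/87191
APPEND 7: p_5 = 7·525633 + 104408 = 3783839, q_5 = 7·87191 + 17319 = 627656 → 3783839/627656
APPEND 37: p_6 = 37·3783839 + 525633 = 140527676, q_6 = 37·627656 + 87191 = 23310463 → 140527676/23310463
APPEND 15: p_7 = 15·140527676 + 3783839 = 2111698979, q_7 = 15·23310463 + 627656 = 350284601 → 2111698979/350284601
APPEND 13: p_8 = 13·2111698979 + 140527676 = 27592614403, q_8 = 13·350284601 + 23310463 = 4577010276 → 27592614403/4577010276
APPEND 46: p_9 = 46·27592614403 + 2111698979 = 1271371961517, q_9 = 46·4577010276 + 350284601 = 210892757297 → 1271371961517/210892757297
APPEND 12: p_10 = 12·1271371961517 + 27592614403 = 15284056152607, q_10 = 12·210892757297 + 4577010276 = 2535290097840 → 15284056152607/2535290097840

6/1
104408/17319
525633/87191
3783839/627656
140527676/23310463
2111698979/350284601
1271371961517/210892757297
15284056152607/2535290097840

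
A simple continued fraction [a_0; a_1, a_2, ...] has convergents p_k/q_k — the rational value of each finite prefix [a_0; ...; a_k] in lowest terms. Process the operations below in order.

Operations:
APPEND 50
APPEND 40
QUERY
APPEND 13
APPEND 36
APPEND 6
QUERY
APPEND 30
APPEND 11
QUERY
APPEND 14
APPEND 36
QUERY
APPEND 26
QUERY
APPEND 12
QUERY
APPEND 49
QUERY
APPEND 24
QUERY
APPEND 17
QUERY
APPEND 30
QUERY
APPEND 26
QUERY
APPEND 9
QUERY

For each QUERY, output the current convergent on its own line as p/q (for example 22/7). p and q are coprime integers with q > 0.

2001/40
5667677/113297
1886344046/37708063
958758684074/19165609231
24954305573147/498837170594
300410425561838/6005211656359
14745065158103209/294754208332185
354181974220038854/7080106211628799
6035838626898763727/120656559806021768
181429340781182950664/3626776900392281839
4723198698937655480991/94416855970005349582
42690217631220082279583/853378480630440428077

APPEND 50: p_0 = 50·1 + 0 = 50, q_0 = 50·0 + 1 = 1 → 50/1
APPEND 40: p_1 = 40·50 + 1 = 2001, q_1 = 40·1 + 0 = 40 → 2001/40
APPEND 13: p_2 = 13·2001 + 50 = 26063, q_2 = 13·40 + 1 = 521 → 26063/521
APPEND 36: p_3 = 36·26063 + 2001 = 940269, q_3 = 36·521 + 40 = 18796 → 940269/18796
APPEND 6: p_4 = 6·940269 + 26063 = 5667677, q_4 = 6·18796 + 521 = 113297 → 5667677/113297
APPEND 30: p_5 = 30·5667677 + 940269 = 170970579, q_5 = 30·113297 + 18796 = 3417706 → 170970579/3417706
APPEND 11: p_6 = 11·170970579 + 5667677 = 1886344046, q_6 = 11·3417706 + 113297 = 37708063 → 1886344046/37708063
APPEND 14: p_7 = 14·1886344046 + 170970579 = 26579787223, q_7 = 14·37708063 + 3417706 = 531330588 → 26579787223/531330588
APPEND 36: p_8 = 36·26579787223 + 1886344046 = 958758684074, q_8 = 36·531330588 + 37708063 = 19165609231 → 958758684074/19165609231
APPEND 26: p_9 = 26·958758684074 + 26579787223 = 24954305573147, q_9 = 26·19165609231 + 531330588 = 498837170594 → 24954305573147/498837170594
APPEND 12: p_10 = 12·24954305573147 + 958758684074 = 300410425561838, q_10 = 12·498837170594 + 19165609231 = 6005211656359 → 300410425561838/6005211656359
APPEND 49: p_11 = 49·300410425561838 + 24954305573147 = 14745065158103209, q_11 = 49·6005211656359 + 498837170594 = 294754208332185 → 14745065158103209/294754208332185
APPEND 24: p_12 = 24·14745065158103209 + 300410425561838 = 354181974220038854, q_12 = 24·294754208332185 + 6005211656359 = 7080106211628799 → 354181974220038854/7080106211628799
APPEND 17: p_13 = 17·354181974220038854 + 14745065158103209 = 6035838626898763727, q_13 = 17·7080106211628799 + 294754208332185 = 120656559806021768 → 6035838626898763727/120656559806021768
APPEND 30: p_14 = 30·6035838626898763727 + 354181974220038854 = 181429340781182950664, q_14 = 30·120656559806021768 + 7080106211628799 = 3626776900392281839 → 181429340781182950664/3626776900392281839
APPEND 26: p_15 = 26·181429340781182950664 + 6035838626898763727 = 4723198698937655480991, q_15 = 26·3626776900392281839 + 120656559806021768 = 94416855970005349582 → 4723198698937655480991/94416855970005349582
APPEND 9: p_16 = 9·4723198698937655480991 + 181429340781182950664 = 42690217631220082279583, q_16 = 9·94416855970005349582 + 3626776900392281839 = 853378480630440428077 → 42690217631220082279583/853378480630440428077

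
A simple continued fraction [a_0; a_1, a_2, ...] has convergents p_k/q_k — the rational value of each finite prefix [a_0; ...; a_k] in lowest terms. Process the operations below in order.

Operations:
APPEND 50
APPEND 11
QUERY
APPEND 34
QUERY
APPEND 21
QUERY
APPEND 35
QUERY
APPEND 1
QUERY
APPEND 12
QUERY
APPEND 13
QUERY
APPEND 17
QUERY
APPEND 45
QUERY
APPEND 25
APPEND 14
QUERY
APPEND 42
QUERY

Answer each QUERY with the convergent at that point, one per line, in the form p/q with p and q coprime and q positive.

APPEND 50: p_0 = 50·1 + 0 = 50, q_0 = 50·0 + 1 = 1 → 50/1
APPEND 11: p_1 = 11·50 + 1 = 551, q_1 = 11·1 + 0 = 11 → 551/11
APPEND 34: p_2 = 34·551 + 50 = 18784, q_2 = 34·11 + 1 = 375 → 18784/375
APPEND 21: p_3 = 21·18784 + 551 = 395015, q_3 = 21·375 + 11 = 7886 → 395015/7886
APPEND 35: p_4 = 35·395015 + 18784 = 13844309, q_4 = 35·7886 + 375 = 276385 → 13844309/276385
APPEND 1: p_5 = 1·13844309 + 395015 = 14239324, q_5 = 1·276385 + 7886 = 284271 → 14239324/284271
APPEND 12: p_6 = 12·14239324 + 13844309 = 184716197, q_6 = 12·284271 + 276385 = 3687637 → 184716197/3687637
APPEND 13: p_7 = 13·184716197 + 14239324 = 2415549885, q_7 = 13·3687637 + 284271 = 48223552 → 2415549885/48223552
APPEND 17: p_8 = 17·2415549885 + 184716197 = 41249064242, q_8 = 17·48223552 + 3687637 = 823488021 → 41249064242/823488021
APPEND 45: p_9 = 45·41249064242 + 2415549885 = 1858623440775, q_9 = 45·823488021 + 48223552 = 37105184497 → 1858623440775/37105184497
APPEND 25: p_10 = 25·1858623440775 + 41249064242 = 46506835083617, q_10 = 25·37105184497 + 823488021 = 928453100446 → 46506835083617/928453100446
APPEND 14: p_11 = 14·46506835083617 + 1858623440775 = 652954314611413, q_11 = 14·928453100446 + 37105184497 = 13035448590741 → 652954314611413/13035448590741
APPEND 42: p_12 = 42·652954314611413 + 46506835083617 = 27470588048762963, q_12 = 42·13035448590741 + 928453100446 = 548417293911568 → 27470588048762963/548417293911568

551/11
18784/375
395015/7886
13844309/276385
14239324/284271
184716197/3687637
2415549885/48223552
41249064242/823488021
1858623440775/37105184497
652954314611413/13035448590741
27470588048762963/548417293911568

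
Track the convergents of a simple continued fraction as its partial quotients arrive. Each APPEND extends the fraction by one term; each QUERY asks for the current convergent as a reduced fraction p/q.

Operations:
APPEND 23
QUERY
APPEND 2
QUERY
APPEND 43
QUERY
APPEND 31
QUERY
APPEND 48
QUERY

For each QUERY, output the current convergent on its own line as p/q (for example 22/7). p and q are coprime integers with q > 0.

APPEND 23: p_0 = 23·1 + 0 = 23, q_0 = 23·0 + 1 = 1 → 23/1
APPEND 2: p_1 = 2·23 + 1 = 47, q_1 = 2·1 + 0 = 2 → 47/2
APPEND 43: p_2 = 43·47 + 23 = 2044, q_2 = 43·2 + 1 = 87 → 2044/87
APPEND 31: p_3 = 31·2044 + 47 = 63411, q_3 = 31·87 + 2 = 2699 → 63411/2699
APPEND 48: p_4 = 48·63411 + 2044 = 3045772, q_4 = 48·2699 + 87 = 129639 → 3045772/129639

23/1
47/2
2044/87
63411/2699
3045772/129639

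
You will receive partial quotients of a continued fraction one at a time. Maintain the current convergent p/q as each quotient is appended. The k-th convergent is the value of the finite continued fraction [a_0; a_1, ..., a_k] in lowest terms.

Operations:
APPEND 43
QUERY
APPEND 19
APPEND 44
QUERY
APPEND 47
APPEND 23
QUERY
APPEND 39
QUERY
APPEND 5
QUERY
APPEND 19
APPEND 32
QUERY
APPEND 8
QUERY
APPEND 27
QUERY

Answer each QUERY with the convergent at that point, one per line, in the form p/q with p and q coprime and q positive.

APPEND 43: p_0 = 43·1 + 0 = 43, q_0 = 43·0 + 1 = 1 → 43/1
APPEND 19: p_1 = 19·43 + 1 = 818, q_1 = 19·1 + 0 = 19 → 818/19
APPEND 44: p_2 = 44·818 + 43 = 36035, q_2 = 44·19 + 1 = 837 → 36035/837
APPEND 47: p_3 = 47·36035 + 818 = 1694463, q_3 = 47·837 + 19 = 39358 → 1694463/39358
APPEND 23: p_4 = 23·1694463 + 36035 = 39008684, q_4 = 23·39358 + 837 = 906071 → 39008684/906071
APPEND 39: p_5 = 39·39008684 + 1694463 = 1523033139, q_5 = 39·906071 + 39358 = 35376127 → 1523033139/35376127
APPEND 5: p_6 = 5·1523033139 + 39008684 = 7654174379, q_6 = 5·35376127 + 906071 = 177786706 → 7654174379/177786706
APPEND 19: p_7 = 19·7654174379 + 1523033139 = 146952346340, q_7 = 19·177786706 + 35376127 = 3413323541 → 146952346340/3413323541
APPEND 32: p_8 = 32·146952346340 + 7654174379 = 4710129257259, q_8 = 32·3413323541 + 177786706 = 109404140018 → 4710129257259/109404140018
APPEND 8: p_9 = 8·4710129257259 + 146952346340 = 37827986404412, q_9 = 8·109404140018 + 3413323541 = 878646443685 → 37827986404412/878646443685
APPEND 27: p_10 = 27·37827986404412 + 4710129257259 = 1026065762176383, q_10 = 27·878646443685 + 109404140018 = 23832858119513 → 1026065762176383/23832858119513

43/1
36035/837
39008684/906071
1523033139/35376127
7654174379/177786706
4710129257259/109404140018
37827986404412/878646443685
1026065762176383/23832858119513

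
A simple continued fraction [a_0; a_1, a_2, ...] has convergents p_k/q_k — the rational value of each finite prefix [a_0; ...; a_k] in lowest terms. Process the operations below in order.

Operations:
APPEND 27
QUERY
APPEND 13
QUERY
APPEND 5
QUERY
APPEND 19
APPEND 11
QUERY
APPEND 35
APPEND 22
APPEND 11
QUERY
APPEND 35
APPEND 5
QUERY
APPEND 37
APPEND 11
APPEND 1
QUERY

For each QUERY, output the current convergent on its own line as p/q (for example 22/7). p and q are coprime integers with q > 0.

27/1
352/13
1787/66
379142/14003
3237109387/119557429
571196618072/21096228439
255545597862884/9438165665779

APPEND 27: p_0 = 27·1 + 0 = 27, q_0 = 27·0 + 1 = 1 → 27/1
APPEND 13: p_1 = 13·27 + 1 = 352, q_1 = 13·1 + 0 = 13 → 352/13
APPEND 5: p_2 = 5·352 + 27 = 1787, q_2 = 5·13 + 1 = 66 → 1787/66
APPEND 19: p_3 = 19·1787 + 352 = 34305, q_3 = 19·66 + 13 = 1267 → 34305/1267
APPEND 11: p_4 = 11·34305 + 1787 = 379142, q_4 = 11·1267 + 66 = 14003 → 379142/14003
APPEND 35: p_5 = 35·379142 + 34305 = 13304275, q_5 = 35·14003 + 1267 = 491372 → 13304275/491372
APPEND 22: p_6 = 22·13304275 + 379142 = 293073192, q_6 = 22·491372 + 14003 = 10824187 → 293073192/10824187
APPEND 11: p_7 = 11·293073192 + 13304275 = 3237109387, q_7 = 11·10824187 + 491372 = 119557429 → 3237109387/119557429
APPEND 35: p_8 = 35·3237109387 + 293073192 = 113591901737, q_8 = 35·119557429 + 10824187 = 4195334202 → 113591901737/4195334202
APPEND 5: p_9 = 5·113591901737 + 3237109387 = 571196618072, q_9 = 5·4195334202 + 119557429 = 21096228439 → 571196618072/21096228439
APPEND 37: p_10 = 37·571196618072 + 113591901737 = 21247866770401, q_10 = 37·21096228439 + 4195334202 = 784755786445 → 21247866770401/784755786445
APPEND 11: p_11 = 11·21247866770401 + 571196618072 = 234297731092483, q_11 = 11·784755786445 + 21096228439 = 8653409879334 → 234297731092483/8653409879334
APPEND 1: p_12 = 1·234297731092483 + 21247866770401 = 255545597862884, q_12 = 1·8653409879334 + 784755786445 = 9438165665779 → 255545597862884/9438165665779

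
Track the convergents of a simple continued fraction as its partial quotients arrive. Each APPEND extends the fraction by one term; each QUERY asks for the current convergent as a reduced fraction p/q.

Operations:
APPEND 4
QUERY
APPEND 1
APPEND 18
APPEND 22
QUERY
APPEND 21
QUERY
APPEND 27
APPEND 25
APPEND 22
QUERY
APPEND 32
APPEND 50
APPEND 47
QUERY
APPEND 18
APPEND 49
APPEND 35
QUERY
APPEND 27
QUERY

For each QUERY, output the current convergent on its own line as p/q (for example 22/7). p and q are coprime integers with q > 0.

4/1
2073/419
43627/8818
651140896/131610251
49086692694611/9921526947522
1519699222844777689/307165465096368522
41075273720192498070/8302238605219228069

APPEND 4: p_0 = 4·1 + 0 = 4, q_0 = 4·0 + 1 = 1 → 4/1
APPEND 1: p_1 = 1·4 + 1 = 5, q_1 = 1·1 + 0 = 1 → 5/1
APPEND 18: p_2 = 18·5 + 4 = 94, q_2 = 18·1 + 1 = 19 → 94/19
APPEND 22: p_3 = 22·94 + 5 = 2073, q_3 = 22·19 + 1 = 419 → 2073/419
APPEND 21: p_4 = 21·2073 + 94 = 43627, q_4 = 21·419 + 19 = 8818 → 43627/8818
APPEND 27: p_5 = 27·43627 + 2073 = 1180002, q_5 = 27·8818 + 419 = 238505 → 1180002/238505
APPEND 25: p_6 = 25·1180002 + 43627 = 29543677, q_6 = 25·238505 + 8818 = 5971443 → 29543677/5971443
APPEND 22: p_7 = 22·29543677 + 1180002 = 651140896, q_7 = 22·5971443 + 238505 = 131610251 → 651140896/131610251
APPEND 32: p_8 = 32·651140896 + 29543677 = 20866052349, q_8 = 32·131610251 + 5971443 = 4217499475 → 20866052349/4217499475
APPEND 50: p_9 = 50·20866052349 + 651140896 = 1043953758346, q_9 = 50·4217499475 + 131610251 = 211006584001 → 1043953758346/211006584001
APPEND 47: p_10 = 47·1043953758346 + 20866052349 = 49086692694611, q_10 = 47·211006584001 + 4217499475 = 9921526947522 → 49086692694611/9921526947522
APPEND 18: p_11 = 18·49086692694611 + 1043953758346 = 884604422261344, q_11 = 18·9921526947522 + 211006584001 = 178798491639397 → 884604422261344/178798491639397
APPEND 49: p_12 = 49·884604422261344 + 49086692694611 = 43394703383500467, q_12 = 49·178798491639397 + 9921526947522 = 8771047617277975 → 43394703383500467/8771047617277975
APPEND 35: p_13 = 35·43394703383500467 + 884604422261344 = 1519699222844777689, q_13 = 35·8771047617277975 + 178798491639397 = 307165465096368522 → 1519699222844777689/307165465096368522
APPEND 27: p_14 = 27·1519699222844777689 + 43394703383500467 = 41075273720192498070, q_14 = 27·307165465096368522 + 8771047617277975 = 8302238605219228069 → 41075273720192498070/8302238605219228069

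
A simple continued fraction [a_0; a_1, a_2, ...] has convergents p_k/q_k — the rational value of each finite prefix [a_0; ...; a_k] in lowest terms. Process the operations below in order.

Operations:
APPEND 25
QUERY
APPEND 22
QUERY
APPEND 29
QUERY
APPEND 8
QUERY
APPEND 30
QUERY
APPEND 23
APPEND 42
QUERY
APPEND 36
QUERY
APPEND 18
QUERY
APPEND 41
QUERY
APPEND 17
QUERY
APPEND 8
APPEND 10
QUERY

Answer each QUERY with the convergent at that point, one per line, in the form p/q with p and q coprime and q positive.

25/1
551/22
16004/639
128583/5134
3873494/154659
3751069184/149770881
135127709569/5395314007
2436049841426/97265423007
100013171208035/3993277657294
1702659960378021/67982985597005
138915588502700051/5546554609930345

APPEND 25: p_0 = 25·1 + 0 = 25, q_0 = 25·0 + 1 = 1 → 25/1
APPEND 22: p_1 = 22·25 + 1 = 551, q_1 = 22·1 + 0 = 22 → 551/22
APPEND 29: p_2 = 29·551 + 25 = 16004, q_2 = 29·22 + 1 = 639 → 16004/639
APPEND 8: p_3 = 8·16004 + 551 = 128583, q_3 = 8·639 + 22 = 5134 → 128583/5134
APPEND 30: p_4 = 30·128583 + 16004 = 3873494, q_4 = 30·5134 + 639 = 154659 → 3873494/154659
APPEND 23: p_5 = 23·3873494 + 128583 = 89218945, q_5 = 23·154659 + 5134 = 3562291 → 89218945/3562291
APPEND 42: p_6 = 42·89218945 + 3873494 = 3751069184, q_6 = 42·3562291 + 154659 = 149770881 → 3751069184/149770881
APPEND 36: p_7 = 36·3751069184 + 89218945 = 135127709569, q_7 = 36·149770881 + 3562291 = 5395314007 → 135127709569/5395314007
APPEND 18: p_8 = 18·135127709569 + 3751069184 = 2436049841426, q_8 = 18·5395314007 + 149770881 = 97265423007 → 2436049841426/97265423007
APPEND 41: p_9 = 41·2436049841426 + 135127709569 = 100013171208035, q_9 = 41·97265423007 + 5395314007 = 3993277657294 → 100013171208035/3993277657294
APPEND 17: p_10 = 17·100013171208035 + 2436049841426 = 1702659960378021, q_10 = 17·3993277657294 + 97265423007 = 67982985597005 → 1702659960378021/67982985597005
APPEND 8: p_11 = 8·1702659960378021 + 100013171208035 = 13721292854232203, q_11 = 8·67982985597005 + 3993277657294 = 547857162433334 → 13721292854232203/547857162433334
APPEND 10: p_12 = 10·13721292854232203 + 1702659960378021 = 138915588502700051, q_12 = 10·547857162433334 + 67982985597005 = 5546554609930345 → 138915588502700051/5546554609930345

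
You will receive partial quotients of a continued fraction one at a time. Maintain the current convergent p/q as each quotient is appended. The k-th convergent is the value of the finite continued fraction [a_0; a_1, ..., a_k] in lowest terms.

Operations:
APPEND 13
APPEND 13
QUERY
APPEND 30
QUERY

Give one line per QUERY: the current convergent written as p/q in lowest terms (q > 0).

APPEND 13: p_0 = 13·1 + 0 = 13, q_0 = 13·0 + 1 = 1 → 13/1
APPEND 13: p_1 = 13·13 + 1 = 170, q_1 = 13·1 + 0 = 13 → 170/13
APPEND 30: p_2 = 30·170 + 13 = 5113, q_2 = 30·13 + 1 = 391 → 5113/391

170/13
5113/391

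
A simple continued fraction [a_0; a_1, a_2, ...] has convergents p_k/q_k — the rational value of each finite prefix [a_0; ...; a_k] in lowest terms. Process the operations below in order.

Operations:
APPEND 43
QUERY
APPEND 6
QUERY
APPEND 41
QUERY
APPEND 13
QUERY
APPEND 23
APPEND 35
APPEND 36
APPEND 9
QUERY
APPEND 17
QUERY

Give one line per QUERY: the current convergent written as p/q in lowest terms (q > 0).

APPEND 43: p_0 = 43·1 + 0 = 43, q_0 = 43·0 + 1 = 1 → 43/1
APPEND 6: p_1 = 6·43 + 1 = 259, q_1 = 6·1 + 0 = 6 → 259/6
APPEND 41: p_2 = 41·259 + 43 = 10662, q_2 = 41·6 + 1 = 247 → 10662/247
APPEND 13: p_3 = 13·10662 + 259 = 138865, q_3 = 13·247 + 6 = 3217 → 138865/3217
APPEND 23: p_4 = 23·138865 + 10662 = 3204557, q_4 = 23·3217 + 247 = 74238 → 3204557/74238
APPEND 35: p_5 = 35·3204557 + 138865 = 112298360, q_5 = 35·74238 + 3217 = 2601547 → 112298360/2601547
APPEND 36: p_6 = 36·112298360 + 3204557 = 4045945517, q_6 = 36·2601547 + 74238 = 93729930 → 4045945517/93729930
APPEND 9: p_7 = 9·4045945517 + 112298360 = 36525808013, q_7 = 9·93729930 + 2601547 = 846170917 → 36525808013/846170917
APPEND 17: p_8 = 17·36525808013 + 4045945517 = 624984681738, q_8 = 17·846170917 + 93729930 = 14478635519 → 624984681738/14478635519

43/1
259/6
10662/247
138865/3217
36525808013/846170917
624984681738/14478635519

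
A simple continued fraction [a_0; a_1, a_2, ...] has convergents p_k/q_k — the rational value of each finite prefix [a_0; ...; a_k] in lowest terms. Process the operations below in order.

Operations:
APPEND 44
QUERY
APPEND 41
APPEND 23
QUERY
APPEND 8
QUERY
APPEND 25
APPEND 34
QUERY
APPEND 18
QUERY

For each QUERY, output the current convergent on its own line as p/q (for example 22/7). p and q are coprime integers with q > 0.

APPEND 44: p_0 = 44·1 + 0 = 44, q_0 = 44·0 + 1 = 1 → 44/1
APPEND 41: p_1 = 41·44 + 1 = 1805, q_1 = 41·1 + 0 = 41 → 1805/41
APPEND 23: p_2 = 23·1805 + 44 = 41559, q_2 = 23·41 + 1 = 944 → 41559/944
APPEND 8: p_3 = 8·41559 + 1805 = 334277, q_3 = 8·944 + 41 = 7593 → 334277/7593
APPEND 25: p_4 = 25·334277 + 41559 = 8398484, q_4 = 25·7593 + 944 = 190769 → 8398484/190769
APPEND 34: p_5 = 34·8398484 + 334277 = 285882733, q_5 = 34·190769 + 7593 = 6493739 → 285882733/6493739
APPEND 18: p_6 = 18·285882733 + 8398484 = 5154287678, q_6 = 18·6493739 + 190769 = 117078071 → 5154287678/117078071

44/1
41559/944
334277/7593
285882733/6493739
5154287678/117078071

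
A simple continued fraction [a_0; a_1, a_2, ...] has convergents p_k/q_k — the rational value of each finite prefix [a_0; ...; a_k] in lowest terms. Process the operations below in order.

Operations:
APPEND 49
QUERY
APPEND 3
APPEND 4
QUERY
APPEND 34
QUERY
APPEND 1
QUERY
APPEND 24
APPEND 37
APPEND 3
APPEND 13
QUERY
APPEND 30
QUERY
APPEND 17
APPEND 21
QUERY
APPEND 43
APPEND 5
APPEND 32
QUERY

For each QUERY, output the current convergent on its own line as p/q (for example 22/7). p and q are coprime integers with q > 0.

APPEND 49: p_0 = 49·1 + 0 = 49, q_0 = 49·0 + 1 = 1 → 49/1
APPEND 3: p_1 = 3·49 + 1 = 148, q_1 = 3·1 + 0 = 3 → 148/3
APPEND 4: p_2 = 4·148 + 49 = 641, q_2 = 4·3 + 1 = 13 → 641/13
APPEND 34: p_3 = 34·641 + 148 = 21942, q_3 = 34·13 + 3 = 445 → 21942/445
APPEND 1: p_4 = 1·21942 + 641 = 22583, q_4 = 1·445 + 13 = 458 → 22583/458
APPEND 24: p_5 = 24·22583 + 21942 = 563934, q_5 = 24·458 + 445 = 11437 → 563934/11437
APPEND 37: p_6 = 37·563934 + 22583 = 20888141, q_6 = 37·11437 + 458 = 423627 → 20888141/423627
APPEND 3: p_7 = 3·20888141 + 563934 = 63228357, q_7 = 3·423627 + 11437 = 1282318 → 63228357/1282318
APPEND 13: p_8 = 13·63228357 + 20888141 = 842856782, q_8 = 13·1282318 + 423627 = 17093761 → 842856782/17093761
APPEND 30: p_9 = 30·842856782 + 63228357 = 25348931817, q_9 = 30·17093761 + 1282318 = 514095148 → 25348931817/514095148
APPEND 17: p_10 = 17·25348931817 + 842856782 = 431774697671, q_10 = 17·514095148 + 17093761 = 8756711277 → 431774697671/8756711277
APPEND 21: p_11 = 21·431774697671 + 25348931817 = 9092617582908, q_11 = 21·8756711277 + 514095148 = 184405031965 → 9092617582908/184405031965
APPEND 43: p_12 = 43·9092617582908 + 431774697671 = 391414330762715, q_12 = 43·184405031965 + 8756711277 = 7938173085772 → 391414330762715/7938173085772
APPEND 5: p_13 = 5·391414330762715 + 9092617582908 = 1966164271396483, q_13 = 5·7938173085772 + 184405031965 = 39875270460825 → 1966164271396483/39875270460825
APPEND 32: p_14 = 32·1966164271396483 + 391414330762715 = 63308671015450171, q_14 = 32·39875270460825 + 7938173085772 = 1283946827832172 → 63308671015450171/1283946827832172

49/1
641/13
21942/445
22583/458
842856782/17093761
25348931817/514095148
9092617582908/184405031965
63308671015450171/1283946827832172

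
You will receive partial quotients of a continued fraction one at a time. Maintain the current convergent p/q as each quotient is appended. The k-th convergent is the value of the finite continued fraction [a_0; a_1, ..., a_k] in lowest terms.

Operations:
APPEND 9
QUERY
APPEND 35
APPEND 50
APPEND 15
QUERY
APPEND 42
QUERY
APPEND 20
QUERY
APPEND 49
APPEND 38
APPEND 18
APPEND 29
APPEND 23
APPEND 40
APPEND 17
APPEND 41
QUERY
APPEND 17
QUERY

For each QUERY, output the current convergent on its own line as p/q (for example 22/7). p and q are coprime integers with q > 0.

9/1
237451/26300
9988751/1106351
200012471/22153320
125964172111030757131/13951753104988837948
2144458827643978182935/237519602643286652751

APPEND 9: p_0 = 9·1 + 0 = 9, q_0 = 9·0 + 1 = 1 → 9/1
APPEND 35: p_1 = 35·9 + 1 = 316, q_1 = 35·1 + 0 = 35 → 316/35
APPEND 50: p_2 = 50·316 + 9 = 15809, q_2 = 50·35 + 1 = 1751 → 15809/1751
APPEND 15: p_3 = 15·15809 + 316 = 237451, q_3 = 15·1751 + 35 = 26300 → 237451/26300
APPEND 42: p_4 = 42·237451 + 15809 = 9988751, q_4 = 42·26300 + 1751 = 1106351 → 9988751/1106351
APPEND 20: p_5 = 20·9988751 + 237451 = 200012471, q_5 = 20·1106351 + 26300 = 22153320 → 200012471/22153320
APPEND 49: p_6 = 49·200012471 + 9988751 = 9810599830, q_6 = 49·22153320 + 1106351 = 1086619031 → 9810599830/1086619031
APPEND 38: p_7 = 38·9810599830 + 200012471 = 373002806011, q_7 = 38·1086619031 + 22153320 = 41313676498 → 373002806011/41313676498
APPEND 18: p_8 = 18·373002806011 + 9810599830 = 6723861108028, q_8 = 18·41313676498 + 1086619031 = 744732795995 → 6723861108028/744732795995
APPEND 29: p_9 = 29·6723861108028 + 373002806011 = 195364974938823, q_9 = 29·744732795995 + 41313676498 = 21638564760353 → 195364974938823/21638564760353
APPEND 23: p_10 = 23·195364974938823 + 6723861108028 = 4500118284700957, q_10 = 23·21638564760353 + 744732795995 = 498431722284114 → 4500118284700957/498431722284114
APPEND 40: p_11 = 40·4500118284700957 + 195364974938823 = 180200096362977103, q_11 = 40·498431722284114 + 21638564760353 = 19958907456124913 → 180200096362977103/19958907456124913
APPEND 17: p_12 = 17·180200096362977103 + 4500118284700957 = 3067901756455311708, q_12 = 17·19958907456124913 + 498431722284114 = 339799858476407635 → 3067901756455311708/339799858476407635
APPEND 41: p_13 = 41·3067901756455311708 + 180200096362977103 = 125964172111030757131, q_13 = 41·339799858476407635 + 19958907456124913 = 13951753104988837948 → 125964172111030757131/13951753104988837948
APPEND 17: p_14 = 17·125964172111030757131 + 3067901756455311708 = 2144458827643978182935, q_14 = 17·13951753104988837948 + 339799858476407635 = 237519602643286652751 → 2144458827643978182935/237519602643286652751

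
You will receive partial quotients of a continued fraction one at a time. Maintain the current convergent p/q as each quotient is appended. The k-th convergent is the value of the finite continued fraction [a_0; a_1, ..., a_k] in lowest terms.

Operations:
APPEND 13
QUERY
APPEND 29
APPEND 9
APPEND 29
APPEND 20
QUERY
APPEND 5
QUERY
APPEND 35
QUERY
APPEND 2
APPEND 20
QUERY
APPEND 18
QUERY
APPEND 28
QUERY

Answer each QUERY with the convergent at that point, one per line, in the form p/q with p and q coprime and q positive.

13/1
1991675/152802
10057788/771637
354014255/27160097
14715740215/1128996717
265601410168/20377032737
7451555224919/571685913353

APPEND 13: p_0 = 13·1 + 0 = 13, q_0 = 13·0 + 1 = 1 → 13/1
APPEND 29: p_1 = 29·13 + 1 = 378, q_1 = 29·1 + 0 = 29 → 378/29
APPEND 9: p_2 = 9·378 + 13 = 3415, q_2 = 9·29 + 1 = 262 → 3415/262
APPEND 29: p_3 = 29·3415 + 378 = 99413, q_3 = 29·262 + 29 = 7627 → 99413/7627
APPEND 20: p_4 = 20·99413 + 3415 = 1991675, q_4 = 20·7627 + 262 = 152802 → 1991675/152802
APPEND 5: p_5 = 5·1991675 + 99413 = 10057788, q_5 = 5·152802 + 7627 = 771637 → 10057788/771637
APPEND 35: p_6 = 35·10057788 + 1991675 = 354014255, q_6 = 35·771637 + 152802 = 27160097 → 354014255/27160097
APPEND 2: p_7 = 2·354014255 + 10057788 = 718086298, q_7 = 2·27160097 + 771637 = 55091831 → 718086298/55091831
APPEND 20: p_8 = 20·718086298 + 354014255 = 14715740215, q_8 = 20·55091831 + 27160097 = 1128996717 → 14715740215/1128996717
APPEND 18: p_9 = 18·14715740215 + 718086298 = 265601410168, q_9 = 18·1128996717 + 55091831 = 20377032737 → 265601410168/20377032737
APPEND 28: p_10 = 28·265601410168 + 14715740215 = 7451555224919, q_10 = 28·20377032737 + 1128996717 = 571685913353 → 7451555224919/571685913353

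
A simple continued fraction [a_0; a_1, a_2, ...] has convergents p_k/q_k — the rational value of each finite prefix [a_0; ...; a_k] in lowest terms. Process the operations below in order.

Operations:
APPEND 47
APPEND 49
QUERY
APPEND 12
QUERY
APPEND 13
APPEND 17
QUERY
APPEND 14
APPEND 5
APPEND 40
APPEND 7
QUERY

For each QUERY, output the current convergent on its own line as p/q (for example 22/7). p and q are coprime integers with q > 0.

2304/49
27695/589
6187458/131591
124563968110/2649148831

APPEND 47: p_0 = 47·1 + 0 = 47, q_0 = 47·0 + 1 = 1 → 47/1
APPEND 49: p_1 = 49·47 + 1 = 2304, q_1 = 49·1 + 0 = 49 → 2304/49
APPEND 12: p_2 = 12·2304 + 47 = 27695, q_2 = 12·49 + 1 = 589 → 27695/589
APPEND 13: p_3 = 13·27695 + 2304 = 362339, q_3 = 13·589 + 49 = 7706 → 362339/7706
APPEND 17: p_4 = 17·362339 + 27695 = 6187458, q_4 = 17·7706 + 589 = 131591 → 6187458/131591
APPEND 14: p_5 = 14·6187458 + 362339 = 86986751, q_5 = 14·131591 + 7706 = 1849980 → 86986751/1849980
APPEND 5: p_6 = 5·86986751 + 6187458 = 441121213, q_6 = 5·1849980 + 131591 = 9381491 → 441121213/9381491
APPEND 40: p_7 = 40·441121213 + 86986751 = 17731835271, q_7 = 40·9381491 + 1849980 = 377109620 → 17731835271/377109620
APPEND 7: p_8 = 7·17731835271 + 441121213 = 124563968110, q_8 = 7·377109620 + 9381491 = 2649148831 → 124563968110/2649148831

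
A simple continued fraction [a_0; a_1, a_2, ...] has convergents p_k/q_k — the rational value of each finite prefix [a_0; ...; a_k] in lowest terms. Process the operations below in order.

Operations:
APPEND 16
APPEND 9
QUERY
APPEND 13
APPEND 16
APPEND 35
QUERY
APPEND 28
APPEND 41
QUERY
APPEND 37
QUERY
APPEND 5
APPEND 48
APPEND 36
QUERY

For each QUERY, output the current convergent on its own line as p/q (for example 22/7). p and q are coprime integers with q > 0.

145/9
1071536/66513
1232447865/76501214
45630604574/2832409179
398250180665479/24720414681905

APPEND 16: p_0 = 16·1 + 0 = 16, q_0 = 16·0 + 1 = 1 → 16/1
APPEND 9: p_1 = 9·16 + 1 = 145, q_1 = 9·1 + 0 = 9 → 145/9
APPEND 13: p_2 = 13·145 + 16 = 1901, q_2 = 13·9 + 1 = 118 → 1901/118
APPEND 16: p_3 = 16·1901 + 145 = 30561, q_3 = 16·118 + 9 = 1897 → 30561/1897
APPEND 35: p_4 = 35·30561 + 1901 = 1071536, q_4 = 35·1897 + 118 = 66513 → 1071536/66513
APPEND 28: p_5 = 28·1071536 + 30561 = 30033569, q_5 = 28·66513 + 1897 = 1864261 → 30033569/1864261
APPEND 41: p_6 = 41·30033569 + 1071536 = 1232447865, q_6 = 41·1864261 + 66513 = 76501214 → 1232447865/76501214
APPEND 37: p_7 = 37·1232447865 + 30033569 = 45630604574, q_7 = 37·76501214 + 1864261 = 2832409179 → 45630604574/2832409179
APPEND 5: p_8 = 5·45630604574 + 1232447865 = 229385470735, q_8 = 5·2832409179 + 76501214 = 14238547109 → 229385470735/14238547109
APPEND 48: p_9 = 48·229385470735 + 45630604574 = 11056133199854, q_9 = 48·14238547109 + 2832409179 = 686282670411 → 11056133199854/686282670411
APPEND 36: p_10 = 36·11056133199854 + 229385470735 = 398250180665479, q_10 = 36·686282670411 + 14238547109 = 24720414681905 → 398250180665479/24720414681905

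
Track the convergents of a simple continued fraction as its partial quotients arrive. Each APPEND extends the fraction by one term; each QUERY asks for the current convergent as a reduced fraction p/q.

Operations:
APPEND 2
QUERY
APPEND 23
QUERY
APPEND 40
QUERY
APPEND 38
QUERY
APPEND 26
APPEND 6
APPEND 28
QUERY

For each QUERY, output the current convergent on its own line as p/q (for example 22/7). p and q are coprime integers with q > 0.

APPEND 2: p_0 = 2·1 + 0 = 2, q_0 = 2·0 + 1 = 1 → 2/1
APPEND 23: p_1 = 23·2 + 1 = 47, q_1 = 23·1 + 0 = 23 → 47/23
APPEND 40: p_2 = 40·47 + 2 = 1882, q_2 = 40·23 + 1 = 921 → 1882/921
APPEND 38: p_3 = 38·1882 + 47 = 71563, q_3 = 38·921 + 23 = 35021 → 71563/35021
APPEND 26: p_4 = 26·71563 + 1882 = 1862520, q_4 = 26·35021 + 921 = 911467 → 1862520/911467
APPEND 6: p_5 = 6·1862520 + 71563 = 11246683, q_5 = 6·911467 + 35021 = 5503823 → 11246683/5503823
APPEND 28: p_6 = 28·11246683 + 1862520 = 316769644, q_6 = 28·5503823 + 911467 = 155018511 → 316769644/155018511

2/1
47/23
1882/921
71563/35021
316769644/155018511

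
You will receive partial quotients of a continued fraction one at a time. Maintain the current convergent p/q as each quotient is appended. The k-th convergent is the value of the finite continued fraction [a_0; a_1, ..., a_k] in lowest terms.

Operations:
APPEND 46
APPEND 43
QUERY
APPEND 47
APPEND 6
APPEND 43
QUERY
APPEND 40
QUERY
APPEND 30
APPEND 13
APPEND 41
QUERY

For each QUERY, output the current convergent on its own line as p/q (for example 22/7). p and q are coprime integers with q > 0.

1979/43
24187378/525547
968055453/21034055
15560854690485/338108599453

APPEND 46: p_0 = 46·1 + 0 = 46, q_0 = 46·0 + 1 = 1 → 46/1
APPEND 43: p_1 = 43·46 + 1 = 1979, q_1 = 43·1 + 0 = 43 → 1979/43
APPEND 47: p_2 = 47·1979 + 46 = 93059, q_2 = 47·43 + 1 = 2022 → 93059/2022
APPEND 6: p_3 = 6·93059 + 1979 = 560333, q_3 = 6·2022 + 43 = 12175 → 560333/12175
APPEND 43: p_4 = 43·560333 + 93059 = 24187378, q_4 = 43·12175 + 2022 = 525547 → 24187378/525547
APPEND 40: p_5 = 40·24187378 + 560333 = 968055453, q_5 = 40·525547 + 12175 = 21034055 → 968055453/21034055
APPEND 30: p_6 = 30·968055453 + 24187378 = 29065850968, q_6 = 30·21034055 + 525547 = 631547197 → 29065850968/631547197
APPEND 13: p_7 = 13·29065850968 + 968055453 = 378824118037, q_7 = 13·631547197 + 21034055 = 8231147616 → 378824118037/8231147616
APPEND 41: p_8 = 41·378824118037 + 29065850968 = 15560854690485, q_8 = 41·8231147616 + 631547197 = 338108599453 → 15560854690485/338108599453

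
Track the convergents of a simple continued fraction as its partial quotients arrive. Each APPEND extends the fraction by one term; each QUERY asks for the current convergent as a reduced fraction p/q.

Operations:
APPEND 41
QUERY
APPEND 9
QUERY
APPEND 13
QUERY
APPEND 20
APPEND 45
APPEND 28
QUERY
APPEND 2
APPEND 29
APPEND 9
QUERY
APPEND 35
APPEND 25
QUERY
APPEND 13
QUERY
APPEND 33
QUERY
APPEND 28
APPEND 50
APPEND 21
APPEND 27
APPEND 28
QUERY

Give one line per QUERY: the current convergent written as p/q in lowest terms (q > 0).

APPEND 41: p_0 = 41·1 + 0 = 41, q_0 = 41·0 + 1 = 1 → 41/1
APPEND 9: p_1 = 9·41 + 1 = 370, q_1 = 9·1 + 0 = 9 → 370/9
APPEND 13: p_2 = 13·370 + 41 = 4851, q_2 = 13·9 + 1 = 118 → 4851/118
APPEND 20: p_3 = 20·4851 + 370 = 97390, q_3 = 20·118 + 9 = 2369 → 97390/2369
APPEND 45: p_4 = 45·97390 + 4851 = 4387401, q_4 = 45·2369 + 118 = 106723 → 4387401/106723
APPEND 28: p_5 = 28·4387401 + 97390 = 122944618, q_5 = 28·106723 + 2369 = 2990613 → 122944618/2990613
APPEND 2: p_6 = 2·122944618 + 4387401 = 250276637, q_6 = 2·2990613 + 106723 = 6087949 → 250276637/6087949
APPEND 29: p_7 = 29·250276637 + 122944618 = 7380967091, q_7 = 29·6087949 + 2990613 = 179541134 → 7380967091/179541134
APPEND 9: p_8 = 9·7380967091 + 250276637 = 66678980456, q_8 = 9·179541134 + 6087949 = 1621958155 → 66678980456/1621958155
APPEND 35: p_9 = 35·66678980456 + 7380967091 = 2341145283051, q_9 = 35·1621958155 + 179541134 = 56948076559 → 2341145283051/56948076559
APPEND 25: p_10 = 25·2341145283051 + 66678980456 = 58595311056731, q_10 = 25·56948076559 + 1621958155 = 1425323872130 → 58595311056731/1425323872130
APPEND 13: p_11 = 13·58595311056731 + 2341145283051 = 764080189020554, q_11 = 13·1425323872130 + 56948076559 = 18586158414249 → 764080189020554/18586158414249
APPEND 33: p_12 = 33·764080189020554 + 58595311056731 = 25273241548735013, q_12 = 33·18586158414249 + 1425323872130 = 614768551542347 → 25273241548735013/614768551542347
APPEND 28: p_13 = 28·25273241548735013 + 764080189020554 = 708414843553600918, q_13 = 28·614768551542347 + 18586158414249 = 17232105601599965 → 708414843553600918/17232105601599965
APPEND 50: p_14 = 50·708414843553600918 + 25273241548735013 = 35446015419228780913, q_14 = 50·17232105601599965 + 614768551542347 = 862220048631540597 → 35446015419228780913/862220048631540597
APPEND 21: p_15 = 21·35446015419228780913 + 708414843553600918 = 745074738647358000091, q_15 = 21·862220048631540597 + 17232105601599965 = 18123853126863952502 → 745074738647358000091/18123853126863952502
APPEND 27: p_16 = 27·745074738647358000091 + 35446015419228780913 = 20152463958897894783370, q_16 = 27·18123853126863952502 + 862220048631540597 = 490206254473958258151 → 20152463958897894783370/490206254473958258151
APPEND 28: p_17 = 28·20152463958897894783370 + 745074738647358000091 = 565014065587788411934451, q_17 = 28·490206254473958258151 + 18123853126863952502 = 13743898978397695180730 → 565014065587788411934451/13743898978397695180730

41/1
370/9
4851/118
122944618/2990613
66678980456/1621958155
58595311056731/1425323872130
764080189020554/18586158414249
25273241548735013/614768551542347
565014065587788411934451/13743898978397695180730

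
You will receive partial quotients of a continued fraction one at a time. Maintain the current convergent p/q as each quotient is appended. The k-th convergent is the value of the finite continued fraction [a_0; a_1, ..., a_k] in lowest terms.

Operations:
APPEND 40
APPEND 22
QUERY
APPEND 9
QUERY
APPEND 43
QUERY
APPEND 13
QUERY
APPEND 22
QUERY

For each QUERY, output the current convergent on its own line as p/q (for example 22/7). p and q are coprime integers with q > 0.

APPEND 40: p_0 = 40·1 + 0 = 40, q_0 = 40·0 + 1 = 1 → 40/1
APPEND 22: p_1 = 22·40 + 1 = 881, q_1 = 22·1 + 0 = 22 → 881/22
APPEND 9: p_2 = 9·881 + 40 = 7969, q_2 = 9·22 + 1 = 199 → 7969/199
APPEND 43: p_3 = 43·7969 + 881 = 343548, q_3 = 43·199 + 22 = 8579 → 343548/8579
APPEND 13: p_4 = 13·343548 + 7969 = 4474093, q_4 = 13·8579 + 199 = 111726 → 4474093/111726
APPEND 22: p_5 = 22·4474093 + 343548 = 98773594, q_5 = 22·111726 + 8579 = 2466551 → 98773594/2466551

881/22
7969/199
343548/8579
4474093/111726
98773594/2466551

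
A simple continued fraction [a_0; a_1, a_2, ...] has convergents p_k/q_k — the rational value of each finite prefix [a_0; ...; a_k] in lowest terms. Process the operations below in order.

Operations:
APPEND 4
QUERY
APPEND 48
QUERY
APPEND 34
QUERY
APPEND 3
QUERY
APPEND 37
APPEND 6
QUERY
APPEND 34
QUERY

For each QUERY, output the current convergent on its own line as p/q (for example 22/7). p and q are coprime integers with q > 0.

4/1
193/48
6566/1633
19891/4947
4475089/1112979
152895559/38025958

APPEND 4: p_0 = 4·1 + 0 = 4, q_0 = 4·0 + 1 = 1 → 4/1
APPEND 48: p_1 = 48·4 + 1 = 193, q_1 = 48·1 + 0 = 48 → 193/48
APPEND 34: p_2 = 34·193 + 4 = 6566, q_2 = 34·48 + 1 = 1633 → 6566/1633
APPEND 3: p_3 = 3·6566 + 193 = 19891, q_3 = 3·1633 + 48 = 4947 → 19891/4947
APPEND 37: p_4 = 37·19891 + 6566 = 742533, q_4 = 37·4947 + 1633 = 184672 → 742533/184672
APPEND 6: p_5 = 6·742533 + 19891 = 4475089, q_5 = 6·184672 + 4947 = 1112979 → 4475089/1112979
APPEND 34: p_6 = 34·4475089 + 742533 = 152895559, q_6 = 34·1112979 + 184672 = 38025958 → 152895559/38025958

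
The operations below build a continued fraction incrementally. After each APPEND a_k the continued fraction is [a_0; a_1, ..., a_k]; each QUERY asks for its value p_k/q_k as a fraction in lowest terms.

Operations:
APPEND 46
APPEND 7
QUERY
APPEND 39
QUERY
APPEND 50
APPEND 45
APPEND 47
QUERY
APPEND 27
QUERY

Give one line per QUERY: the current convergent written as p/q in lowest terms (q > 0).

323/7
12643/274
1338907089/29016890
36178965331/784073119

APPEND 46: p_0 = 46·1 + 0 = 46, q_0 = 46·0 + 1 = 1 → 46/1
APPEND 7: p_1 = 7·46 + 1 = 323, q_1 = 7·1 + 0 = 7 → 323/7
APPEND 39: p_2 = 39·323 + 46 = 12643, q_2 = 39·7 + 1 = 274 → 12643/274
APPEND 50: p_3 = 50·12643 + 323 = 632473, q_3 = 50·274 + 7 = 13707 → 632473/13707
APPEND 45: p_4 = 45·632473 + 12643 = 28473928, q_4 = 45·13707 + 274 = 617089 → 28473928/617089
APPEND 47: p_5 = 47·28473928 + 632473 = 1338907089, q_5 = 47·617089 + 13707 = 29016890 → 1338907089/29016890
APPEND 27: p_6 = 27·1338907089 + 28473928 = 36178965331, q_6 = 27·29016890 + 617089 = 784073119 → 36178965331/784073119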